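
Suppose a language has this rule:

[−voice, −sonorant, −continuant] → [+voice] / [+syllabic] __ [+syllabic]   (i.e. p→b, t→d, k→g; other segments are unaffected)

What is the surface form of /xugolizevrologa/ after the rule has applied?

xugolizevrologa

No segment of /xugolizevrologa/ meets the structural description of the rule, so the form surfaces unchanged.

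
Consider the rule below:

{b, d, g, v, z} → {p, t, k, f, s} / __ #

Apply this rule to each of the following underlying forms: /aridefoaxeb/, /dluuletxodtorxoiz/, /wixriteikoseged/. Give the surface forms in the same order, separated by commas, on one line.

aridefoaxep, dluuletxodtorxois, wixriteikoseget

/aridefoaxeb/: /b/ is a voiced obstruent in word-final position, so it devoices to [p]. → [aridefoaxep].
/dluuletxodtorxoiz/: /z/ is a voiced obstruent in word-final position, so it devoices to [s]. → [dluuletxodtorxois].
/wixriteikoseged/: /d/ is a voiced obstruent in word-final position, so it devoices to [t]. → [wixriteikoseget].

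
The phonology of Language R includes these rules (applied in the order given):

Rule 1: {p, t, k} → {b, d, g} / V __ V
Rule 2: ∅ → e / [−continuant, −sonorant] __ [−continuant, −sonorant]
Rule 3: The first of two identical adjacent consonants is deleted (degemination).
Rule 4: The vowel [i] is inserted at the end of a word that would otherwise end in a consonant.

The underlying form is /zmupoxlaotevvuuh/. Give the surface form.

Rule 1 (intervocalic voicing): /p/ is a voiceless stop between vowels /u/ and /o/, so it voices to [b]. /t/ is a voiceless stop between vowels /o/ and /e/, so it voices to [d]. /zmupoxlaotevvuuh/ → zmuboxlaodevvuuh.
Rule 2 (stop-cluster e-epenthesis): no segment meets the environment; /zmuboxlaodevvuuh/ is unchanged.
Rule 3 (degemination): /vv/ is a geminate; the first /v/ deletes. /zmuboxlaodevvuuh/ → zmuboxlaodevuuh.
Rule 4 (final i-epenthesis): the form ends in the consonant /h/, so [i] is inserted word-finally. /zmuboxlaodevuuh/ → zmuboxlaodevuuhi.

zmuboxlaodevuuhi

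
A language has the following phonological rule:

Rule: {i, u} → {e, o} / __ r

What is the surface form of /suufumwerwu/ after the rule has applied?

suufumwerwu

No segment of /suufumwerwu/ meets the structural description of the rule, so the form surfaces unchanged.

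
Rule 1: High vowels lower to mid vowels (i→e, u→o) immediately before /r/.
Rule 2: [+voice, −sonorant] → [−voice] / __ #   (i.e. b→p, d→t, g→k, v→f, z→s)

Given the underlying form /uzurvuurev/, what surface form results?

uzorvuoref

Rule 1 (pre-rhotic lowering): /u/ is a high vowel immediately before /r/, so it lowers to [o]. /u/ is a high vowel immediately before /r/, so it lowers to [o]. /uzurvuurev/ → uzorvuorev.
Rule 2 (final devoicing): /v/ is a voiced obstruent in word-final position, so it devoices to [f]. /uzorvuorev/ → uzorvuoref.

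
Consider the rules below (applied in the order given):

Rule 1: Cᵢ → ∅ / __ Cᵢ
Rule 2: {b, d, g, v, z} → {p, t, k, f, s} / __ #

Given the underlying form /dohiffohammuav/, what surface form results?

dohifohamuaf

Rule 1 (degemination): /ff/ is a geminate; the first /f/ deletes. /mm/ is a geminate; the first /m/ deletes. /dohiffohammuav/ → dohifohamuav.
Rule 2 (final devoicing): /v/ is a voiced obstruent in word-final position, so it devoices to [f]. /dohifohamuav/ → dohifohamuaf.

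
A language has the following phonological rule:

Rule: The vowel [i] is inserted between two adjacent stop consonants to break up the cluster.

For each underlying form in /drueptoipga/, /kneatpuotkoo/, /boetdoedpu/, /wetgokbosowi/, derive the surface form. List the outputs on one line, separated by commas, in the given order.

druepitoipiga, kneatipuotikoo, boetidoedipu, wetigokibosowi

/drueptoipga/: /p/ and /t/ form a stop–stop cluster, so [i] is inserted between them. /p/ and /g/ form a stop–stop cluster, so [i] is inserted between them. → [druepitoipiga].
/kneatpuotkoo/: /t/ and /p/ form a stop–stop cluster, so [i] is inserted between them. /t/ and /k/ form a stop–stop cluster, so [i] is inserted between them. → [kneatipuotikoo].
/boetdoedpu/: /t/ and /d/ form a stop–stop cluster, so [i] is inserted between them. /d/ and /p/ form a stop–stop cluster, so [i] is inserted between them. → [boetidoedipu].
/wetgokbosowi/: /t/ and /g/ form a stop–stop cluster, so [i] is inserted between them. /k/ and /b/ form a stop–stop cluster, so [i] is inserted between them. → [wetigokibosowi].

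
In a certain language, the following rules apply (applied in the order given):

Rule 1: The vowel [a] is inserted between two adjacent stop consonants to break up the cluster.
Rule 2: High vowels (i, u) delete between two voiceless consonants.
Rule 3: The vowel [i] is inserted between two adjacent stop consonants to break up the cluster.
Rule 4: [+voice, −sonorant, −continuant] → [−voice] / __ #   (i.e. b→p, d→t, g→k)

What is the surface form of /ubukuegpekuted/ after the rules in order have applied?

ubukuegapekitet

Rule 1 (stop-cluster a-epenthesis): /g/ and /p/ form a stop–stop cluster, so [a] is inserted between them. /ubukuegpekuted/ → ubukuegapekuted.
Rule 2 (high vowel syncope): /u/ is a high vowel flanked by voiceless consonants /k/ and /t/, so it deletes. /ubukuegapekuted/ → ubukuegapekted.
Rule 3 (stop-cluster i-epenthesis): /k/ and /t/ form a stop–stop cluster, so [i] is inserted between them. /ubukuegapekted/ → ubukuegapekited.
Rule 4 (final devoicing): /d/ is a voiced stop in word-final position, so it devoices to [t]. /ubukuegapekited/ → ubukuegapekitet.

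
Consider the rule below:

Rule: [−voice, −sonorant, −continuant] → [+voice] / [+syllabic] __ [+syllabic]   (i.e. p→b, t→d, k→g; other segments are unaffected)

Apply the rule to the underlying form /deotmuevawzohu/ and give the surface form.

No segment of /deotmuevawzohu/ meets the structural description of the rule, so the form surfaces unchanged.

deotmuevawzohu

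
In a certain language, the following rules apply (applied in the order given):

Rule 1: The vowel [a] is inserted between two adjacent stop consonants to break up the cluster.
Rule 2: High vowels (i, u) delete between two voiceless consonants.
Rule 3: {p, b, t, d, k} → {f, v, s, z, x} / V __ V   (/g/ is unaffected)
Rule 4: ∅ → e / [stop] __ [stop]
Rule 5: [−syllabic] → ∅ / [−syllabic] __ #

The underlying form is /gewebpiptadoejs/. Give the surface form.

Rule 1 (stop-cluster a-epenthesis): /b/ and /p/ form a stop–stop cluster, so [a] is inserted between them. /p/ and /t/ form a stop–stop cluster, so [a] is inserted between them. /gewebpiptadoejs/ → gewebapipatadoejs.
Rule 2 (high vowel syncope): /i/ is a high vowel flanked by voiceless consonants /p/ and /p/, so it deletes. /gewebapipatadoejs/ → gewebappatadoejs.
Rule 3 (intervocalic spirantization): /b/ is a stop between vowels /e/ and /a/, so it spirantizes to the fricative [v]. /t/ is a stop between vowels /a/ and /a/, so it spirantizes to the fricative [s]. /d/ is a stop between vowels /a/ and /o/, so it spirantizes to the fricative [z]. /gewebappatadoejs/ → gewevappasazoejs.
Rule 4 (stop-cluster e-epenthesis): /p/ and /p/ form a stop–stop cluster, so [e] is inserted between them. /gewevappasazoejs/ → gewevapepasazoejs.
Rule 5 (final cluster simplification): /s/ is the second consonant of a word-final cluster /js/, so it deletes. /gewevapepasazoejs/ → gewevapepasazoej.

gewevapepasazoej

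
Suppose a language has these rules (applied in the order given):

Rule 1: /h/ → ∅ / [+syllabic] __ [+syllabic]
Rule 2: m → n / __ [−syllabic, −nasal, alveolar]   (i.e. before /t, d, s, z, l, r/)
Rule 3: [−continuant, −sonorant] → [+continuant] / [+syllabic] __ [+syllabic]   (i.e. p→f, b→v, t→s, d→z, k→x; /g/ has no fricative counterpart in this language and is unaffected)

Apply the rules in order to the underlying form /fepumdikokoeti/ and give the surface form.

Rule 1 (intervocalic h-deletion): no segment meets the environment; /fepumdikokoeti/ is unchanged.
Rule 2 (nasal place assimilation): /m/ precedes the alveolar consonant /d/, so it assimilates in place to [n]. /fepumdikokoeti/ → fepundikokoeti.
Rule 3 (intervocalic spirantization): /p/ is a stop between vowels /e/ and /u/, so it spirantizes to the fricative [f]. /k/ is a stop between vowels /i/ and /o/, so it spirantizes to the fricative [x]. /k/ is a stop between vowels /o/ and /o/, so it spirantizes to the fricative [x]. /t/ is a stop between vowels /e/ and /i/, so it spirantizes to the fricative [s]. /fepundikokoeti/ → fefundixoxoesi.

fefundixoxoesi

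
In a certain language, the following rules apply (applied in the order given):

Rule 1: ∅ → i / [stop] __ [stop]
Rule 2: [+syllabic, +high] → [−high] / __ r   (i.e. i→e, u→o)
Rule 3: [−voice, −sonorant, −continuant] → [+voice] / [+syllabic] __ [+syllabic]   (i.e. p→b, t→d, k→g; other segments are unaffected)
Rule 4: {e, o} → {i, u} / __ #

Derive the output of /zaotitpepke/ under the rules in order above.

zaodidibebigi

Rule 1 (stop-cluster i-epenthesis): /t/ and /p/ form a stop–stop cluster, so [i] is inserted between them. /p/ and /k/ form a stop–stop cluster, so [i] is inserted between them. /zaotitpepke/ → zaotitipepike.
Rule 2 (pre-rhotic lowering): no segment meets the environment; /zaotitipepike/ is unchanged.
Rule 3 (intervocalic voicing): /t/ is a voiceless stop between vowels /o/ and /i/, so it voices to [d]. /t/ is a voiceless stop between vowels /i/ and /i/, so it voices to [d]. /p/ is a voiceless stop between vowels /i/ and /e/, so it voices to [b]. /p/ is a voiceless stop between vowels /e/ and /i/, so it voices to [b]. /k/ is a voiceless stop between vowels /i/ and /e/, so it voices to [g]. /zaotitipepike/ → zaodidibebige.
Rule 4 (final vowel raising): /e/ is a mid vowel in word-final position, so it raises to [i]. /zaodidibebige/ → zaodidibebigi.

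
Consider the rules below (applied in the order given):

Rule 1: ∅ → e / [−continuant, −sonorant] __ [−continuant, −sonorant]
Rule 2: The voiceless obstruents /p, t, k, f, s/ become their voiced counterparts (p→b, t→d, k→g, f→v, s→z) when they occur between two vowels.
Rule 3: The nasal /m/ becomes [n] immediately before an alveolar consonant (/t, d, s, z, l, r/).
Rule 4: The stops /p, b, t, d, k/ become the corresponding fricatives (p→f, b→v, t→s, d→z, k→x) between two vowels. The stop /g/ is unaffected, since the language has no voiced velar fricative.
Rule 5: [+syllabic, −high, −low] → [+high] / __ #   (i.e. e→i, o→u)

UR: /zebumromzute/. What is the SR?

zevunronzuzi

Rule 1 (stop-cluster e-epenthesis): no segment meets the environment; /zebumromzute/ is unchanged.
Rule 2 (intervocalic voicing): /t/ is a voiceless obstruent between vowels /u/ and /e/, so it voices to [d]. /zebumromzute/ → zebumromzude.
Rule 3 (nasal place assimilation): /m/ precedes the alveolar consonant /r/, so it assimilates in place to [n]. /m/ precedes the alveolar consonant /z/, so it assimilates in place to [n]. /zebumromzude/ → zebunronzude.
Rule 4 (intervocalic spirantization): /b/ is a stop between vowels /e/ and /u/, so it spirantizes to the fricative [v]. /d/ is a stop between vowels /u/ and /e/, so it spirantizes to the fricative [z]. /zebunronzude/ → zevunronzuze.
Rule 5 (final vowel raising): /e/ is a mid vowel in word-final position, so it raises to [i]. /zevunronzuze/ → zevunronzuzi.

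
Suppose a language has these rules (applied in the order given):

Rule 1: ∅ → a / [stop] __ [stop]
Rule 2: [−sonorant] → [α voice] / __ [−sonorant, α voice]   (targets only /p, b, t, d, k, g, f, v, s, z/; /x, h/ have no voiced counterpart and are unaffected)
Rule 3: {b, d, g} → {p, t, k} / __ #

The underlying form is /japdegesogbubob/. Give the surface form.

japadegesogabubop

Rule 1 (stop-cluster a-epenthesis): /p/ and /d/ form a stop–stop cluster, so [a] is inserted between them. /g/ and /b/ form a stop–stop cluster, so [a] is inserted between them. /japdegesogbubob/ → japadegesogabubob.
Rule 2 (regressive voicing assimilation): no segment meets the environment; /japadegesogabubob/ is unchanged.
Rule 3 (final devoicing): /b/ is a voiced stop in word-final position, so it devoices to [p]. /japadegesogabubob/ → japadegesogabubop.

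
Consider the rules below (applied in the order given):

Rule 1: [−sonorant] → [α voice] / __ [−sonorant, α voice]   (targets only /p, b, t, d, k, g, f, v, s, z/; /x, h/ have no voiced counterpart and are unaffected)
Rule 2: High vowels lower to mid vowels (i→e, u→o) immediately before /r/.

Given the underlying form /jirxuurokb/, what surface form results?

jerxuorogb

Rule 1 (regressive voicing assimilation): /k/ precedes the voiced obstruent /b/, so it voices to [g] by assimilation. /jirxuurokb/ → jirxuurogb.
Rule 2 (pre-rhotic lowering): /i/ is a high vowel immediately before /r/, so it lowers to [e]. /u/ is a high vowel immediately before /r/, so it lowers to [o]. /jirxuurogb/ → jerxuorogb.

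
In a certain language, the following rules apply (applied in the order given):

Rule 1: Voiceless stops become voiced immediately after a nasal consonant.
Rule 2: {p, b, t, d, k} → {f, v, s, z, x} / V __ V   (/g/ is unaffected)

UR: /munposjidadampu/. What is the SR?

munbosjizazambu

Rule 1 (post-nasal voicing): /p/ is a voiceless stop immediately after the nasal /n/, so it voices to [b]. /p/ is a voiceless stop immediately after the nasal /m/, so it voices to [b]. /munposjidadampu/ → munbosjidadambu.
Rule 2 (intervocalic spirantization): /d/ is a stop between vowels /i/ and /a/, so it spirantizes to the fricative [z]. /d/ is a stop between vowels /a/ and /a/, so it spirantizes to the fricative [z]. /munbosjidadambu/ → munbosjizazambu.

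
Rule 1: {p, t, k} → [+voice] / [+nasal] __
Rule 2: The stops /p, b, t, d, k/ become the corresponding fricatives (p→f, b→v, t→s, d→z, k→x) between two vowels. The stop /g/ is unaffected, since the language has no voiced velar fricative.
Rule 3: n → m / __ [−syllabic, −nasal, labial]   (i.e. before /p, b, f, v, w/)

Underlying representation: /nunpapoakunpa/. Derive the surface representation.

numbafoaxumba

Rule 1 (post-nasal voicing): /p/ is a voiceless stop immediately after the nasal /n/, so it voices to [b]. /p/ is a voiceless stop immediately after the nasal /n/, so it voices to [b]. /nunpapoakunpa/ → nunbapoakunba.
Rule 2 (intervocalic spirantization): /p/ is a stop between vowels /a/ and /o/, so it spirantizes to the fricative [f]. /k/ is a stop between vowels /a/ and /u/, so it spirantizes to the fricative [x]. /nunbapoakunba/ → nunbafoaxunba.
Rule 3 (nasal place assimilation): /n/ precedes the labial consonant /b/, so it assimilates in place to [m]. /n/ precedes the labial consonant /b/, so it assimilates in place to [m]. /nunbafoaxunba/ → numbafoaxumba.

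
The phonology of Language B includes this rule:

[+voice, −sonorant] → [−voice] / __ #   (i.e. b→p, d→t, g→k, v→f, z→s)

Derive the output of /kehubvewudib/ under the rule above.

kehubvewudip

/b/ is a voiced obstruent in word-final position, so it devoices to [p].
Surface form: [kehubvewudip].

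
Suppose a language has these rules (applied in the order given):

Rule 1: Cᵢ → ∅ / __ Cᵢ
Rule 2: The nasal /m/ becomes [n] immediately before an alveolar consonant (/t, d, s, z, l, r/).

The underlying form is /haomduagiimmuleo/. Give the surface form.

haonduagiimuleo

Rule 1 (degemination): /mm/ is a geminate; the first /m/ deletes. /haomduagiimmuleo/ → haomduagiimuleo.
Rule 2 (nasal place assimilation): /m/ precedes the alveolar consonant /d/, so it assimilates in place to [n]. /haomduagiimuleo/ → haonduagiimuleo.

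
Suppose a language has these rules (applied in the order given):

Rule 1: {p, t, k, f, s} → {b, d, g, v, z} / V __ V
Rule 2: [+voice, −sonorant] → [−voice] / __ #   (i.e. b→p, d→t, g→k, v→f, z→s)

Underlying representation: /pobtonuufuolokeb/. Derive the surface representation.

Rule 1 (intervocalic voicing): /f/ is a voiceless obstruent between vowels /u/ and /u/, so it voices to [v]. /k/ is a voiceless obstruent between vowels /o/ and /e/, so it voices to [g]. /pobtonuufuolokeb/ → pobtonuuvuologeb.
Rule 2 (final devoicing): /b/ is a voiced obstruent in word-final position, so it devoices to [p]. /pobtonuuvuologeb/ → pobtonuuvuologep.

pobtonuuvuologep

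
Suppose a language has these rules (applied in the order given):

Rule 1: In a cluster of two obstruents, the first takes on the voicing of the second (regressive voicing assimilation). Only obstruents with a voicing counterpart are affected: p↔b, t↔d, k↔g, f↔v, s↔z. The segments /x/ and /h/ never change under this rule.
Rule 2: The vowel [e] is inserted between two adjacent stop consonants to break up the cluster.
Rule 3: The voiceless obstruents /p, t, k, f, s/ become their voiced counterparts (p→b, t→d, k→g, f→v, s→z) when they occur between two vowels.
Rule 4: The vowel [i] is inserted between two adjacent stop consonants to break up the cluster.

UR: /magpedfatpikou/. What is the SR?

Rule 1 (regressive voicing assimilation): /g/ precedes the voiceless obstruent /p/, so it devoices to [k] by assimilation. /d/ precedes the voiceless obstruent /f/, so it devoices to [t] by assimilation. /magpedfatpikou/ → makpetfatpikou.
Rule 2 (stop-cluster e-epenthesis): /k/ and /p/ form a stop–stop cluster, so [e] is inserted between them. /t/ and /p/ form a stop–stop cluster, so [e] is inserted between them. /makpetfatpikou/ → makepetfatepikou.
Rule 3 (intervocalic voicing): /k/ is a voiceless obstruent between vowels /a/ and /e/, so it voices to [g]. /p/ is a voiceless obstruent between vowels /e/ and /e/, so it voices to [b]. /t/ is a voiceless obstruent between vowels /a/ and /e/, so it voices to [d]. /p/ is a voiceless obstruent between vowels /e/ and /i/, so it voices to [b]. /k/ is a voiceless obstruent between vowels /i/ and /o/, so it voices to [g]. /makepetfatepikou/ → magebetfadebigou.
Rule 4 (stop-cluster i-epenthesis): no segment meets the environment; /magebetfadebigou/ is unchanged.

magebetfadebigou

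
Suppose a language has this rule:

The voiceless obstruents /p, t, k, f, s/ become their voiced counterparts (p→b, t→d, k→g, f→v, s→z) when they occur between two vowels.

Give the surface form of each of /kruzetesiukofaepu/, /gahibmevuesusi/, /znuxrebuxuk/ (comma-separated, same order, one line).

/kruzetesiukofaepu/: /t/ is a voiceless obstruent between vowels /e/ and /e/, so it voices to [d]. /s/ is a voiceless obstruent between vowels /e/ and /i/, so it voices to [z]. /k/ is a voiceless obstruent between vowels /u/ and /o/, so it voices to [g]. /f/ is a voiceless obstruent between vowels /o/ and /a/, so it voices to [v]. /p/ is a voiceless obstruent between vowels /e/ and /u/, so it voices to [b]. → [kruzedeziugovaebu].
/gahibmevuesusi/: /s/ is a voiceless obstruent between vowels /e/ and /u/, so it voices to [z]. /s/ is a voiceless obstruent between vowels /u/ and /i/, so it voices to [z]. → [gahibmevuezuzi].
/znuxrebuxuk/: the rule's environment is not met; surfaces unchanged as [znuxrebuxuk].

kruzedeziugovaebu, gahibmevuezuzi, znuxrebuxuk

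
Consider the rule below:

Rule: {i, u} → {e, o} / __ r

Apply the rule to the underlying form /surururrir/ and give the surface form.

/u/ is a high vowel immediately before /r/, so it lowers to [o].
/u/ is a high vowel immediately before /r/, so it lowers to [o].
/u/ is a high vowel immediately before /r/, so it lowers to [o].
/i/ is a high vowel immediately before /r/, so it lowers to [e].
Surface form: [sorororrer].

sorororrer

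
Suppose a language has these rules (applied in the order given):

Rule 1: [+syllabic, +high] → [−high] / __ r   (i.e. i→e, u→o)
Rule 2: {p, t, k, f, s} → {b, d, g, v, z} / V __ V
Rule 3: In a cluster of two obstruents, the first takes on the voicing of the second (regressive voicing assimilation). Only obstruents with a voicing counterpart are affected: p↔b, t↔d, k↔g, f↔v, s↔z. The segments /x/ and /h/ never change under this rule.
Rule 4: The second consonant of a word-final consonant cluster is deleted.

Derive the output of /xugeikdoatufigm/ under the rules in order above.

Rule 1 (pre-rhotic lowering): no segment meets the environment; /xugeikdoatufigm/ is unchanged.
Rule 2 (intervocalic voicing): /t/ is a voiceless obstruent between vowels /a/ and /u/, so it voices to [d]. /f/ is a voiceless obstruent between vowels /u/ and /i/, so it voices to [v]. /xugeikdoatufigm/ → xugeikdoaduvigm.
Rule 3 (regressive voicing assimilation): /k/ precedes the voiced obstruent /d/, so it voices to [g] by assimilation. /xugeikdoaduvigm/ → xugeigdoaduvigm.
Rule 4 (final cluster simplification): /m/ is the second consonant of a word-final cluster /gm/, so it deletes. /xugeigdoaduvigm/ → xugeigdoaduvig.

xugeigdoaduvig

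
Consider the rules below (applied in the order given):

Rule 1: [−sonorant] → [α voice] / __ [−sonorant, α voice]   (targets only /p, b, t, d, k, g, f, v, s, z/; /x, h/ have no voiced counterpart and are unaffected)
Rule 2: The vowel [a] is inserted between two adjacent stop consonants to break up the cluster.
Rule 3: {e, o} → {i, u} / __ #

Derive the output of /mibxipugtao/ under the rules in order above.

Rule 1 (regressive voicing assimilation): /b/ precedes the voiceless obstruent /x/, so it devoices to [p] by assimilation. /g/ precedes the voiceless obstruent /t/, so it devoices to [k] by assimilation. /mibxipugtao/ → mipxipuktao.
Rule 2 (stop-cluster a-epenthesis): /k/ and /t/ form a stop–stop cluster, so [a] is inserted between them. /mipxipuktao/ → mipxipukatao.
Rule 3 (final vowel raising): /o/ is a mid vowel in word-final position, so it raises to [u]. /mipxipukatao/ → mipxipukatau.

mipxipukatau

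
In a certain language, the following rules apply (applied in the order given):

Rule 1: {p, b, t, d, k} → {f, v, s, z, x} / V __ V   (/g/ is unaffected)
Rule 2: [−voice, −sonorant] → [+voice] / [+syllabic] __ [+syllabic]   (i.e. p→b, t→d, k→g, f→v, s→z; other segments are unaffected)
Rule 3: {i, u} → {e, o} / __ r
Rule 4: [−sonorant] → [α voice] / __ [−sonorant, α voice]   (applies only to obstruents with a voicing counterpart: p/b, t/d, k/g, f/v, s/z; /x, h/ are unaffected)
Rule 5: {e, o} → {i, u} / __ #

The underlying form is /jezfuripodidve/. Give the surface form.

Rule 1 (intervocalic spirantization): /p/ is a stop between vowels /i/ and /o/, so it spirantizes to the fricative [f]. /d/ is a stop between vowels /o/ and /i/, so it spirantizes to the fricative [z]. /jezfuripodidve/ → jezfurifozidve.
Rule 2 (intervocalic voicing): /f/ is a voiceless obstruent between vowels /i/ and /o/, so it voices to [v]. /jezfurifozidve/ → jezfurivozidve.
Rule 3 (pre-rhotic lowering): /u/ is a high vowel immediately before /r/, so it lowers to [o]. /jezfurivozidve/ → jezforivozidve.
Rule 4 (regressive voicing assimilation): /z/ precedes the voiceless obstruent /f/, so it devoices to [s] by assimilation. /jezforivozidve/ → jesforivozidve.
Rule 5 (final vowel raising): /e/ is a mid vowel in word-final position, so it raises to [i]. /jesforivozidve/ → jesforivozidvi.

jesforivozidvi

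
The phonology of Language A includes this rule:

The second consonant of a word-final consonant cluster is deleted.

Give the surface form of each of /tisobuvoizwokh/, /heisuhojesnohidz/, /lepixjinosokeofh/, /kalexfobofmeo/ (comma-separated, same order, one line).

tisobuvoizwok, heisuhojesnohid, lepixjinosokeof, kalexfobofmeo

/tisobuvoizwokh/: /h/ is the second consonant of a word-final cluster /kh/, so it deletes. → [tisobuvoizwok].
/heisuhojesnohidz/: /z/ is the second consonant of a word-final cluster /dz/, so it deletes. → [heisuhojesnohid].
/lepixjinosokeofh/: /h/ is the second consonant of a word-final cluster /fh/, so it deletes. → [lepixjinosokeof].
/kalexfobofmeo/: the rule's environment is not met; surfaces unchanged as [kalexfobofmeo].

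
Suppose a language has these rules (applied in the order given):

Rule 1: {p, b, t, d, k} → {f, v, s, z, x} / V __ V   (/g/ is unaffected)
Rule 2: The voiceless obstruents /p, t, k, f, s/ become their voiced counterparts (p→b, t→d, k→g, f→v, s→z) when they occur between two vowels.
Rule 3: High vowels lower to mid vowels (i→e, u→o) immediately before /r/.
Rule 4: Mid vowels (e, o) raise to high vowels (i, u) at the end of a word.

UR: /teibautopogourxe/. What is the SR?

Rule 1 (intervocalic spirantization): /b/ is a stop between vowels /i/ and /a/, so it spirantizes to the fricative [v]. /t/ is a stop between vowels /u/ and /o/, so it spirantizes to the fricative [s]. /p/ is a stop between vowels /o/ and /o/, so it spirantizes to the fricative [f]. /teibautopogourxe/ → teivausofogourxe.
Rule 2 (intervocalic voicing): /s/ is a voiceless obstruent between vowels /u/ and /o/, so it voices to [z]. /f/ is a voiceless obstruent between vowels /o/ and /o/, so it voices to [v]. /teivausofogourxe/ → teivauzovogourxe.
Rule 3 (pre-rhotic lowering): /u/ is a high vowel immediately before /r/, so it lowers to [o]. /teivauzovogourxe/ → teivauzovogoorxe.
Rule 4 (final vowel raising): /e/ is a mid vowel in word-final position, so it raises to [i]. /teivauzovogoorxe/ → teivauzovogoorxi.

teivauzovogoorxi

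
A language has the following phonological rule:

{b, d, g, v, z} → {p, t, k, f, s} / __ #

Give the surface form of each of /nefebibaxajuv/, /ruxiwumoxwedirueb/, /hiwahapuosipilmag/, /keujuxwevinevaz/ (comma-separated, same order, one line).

nefebibaxajuf, ruxiwumoxwediruep, hiwahapuosipilmak, keujuxwevinevas

/nefebibaxajuv/: /v/ is a voiced obstruent in word-final position, so it devoices to [f]. → [nefebibaxajuf].
/ruxiwumoxwedirueb/: /b/ is a voiced obstruent in word-final position, so it devoices to [p]. → [ruxiwumoxwediruep].
/hiwahapuosipilmag/: /g/ is a voiced obstruent in word-final position, so it devoices to [k]. → [hiwahapuosipilmak].
/keujuxwevinevaz/: /z/ is a voiced obstruent in word-final position, so it devoices to [s]. → [keujuxwevinevas].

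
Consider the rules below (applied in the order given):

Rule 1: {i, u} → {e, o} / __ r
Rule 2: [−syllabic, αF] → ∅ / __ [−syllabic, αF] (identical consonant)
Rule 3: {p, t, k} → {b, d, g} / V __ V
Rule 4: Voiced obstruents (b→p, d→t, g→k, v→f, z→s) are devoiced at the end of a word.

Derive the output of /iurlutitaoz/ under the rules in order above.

Rule 1 (pre-rhotic lowering): /u/ is a high vowel immediately before /r/, so it lowers to [o]. /iurlutitaoz/ → iorlutitaoz.
Rule 2 (degemination): no segment meets the environment; /iorlutitaoz/ is unchanged.
Rule 3 (intervocalic voicing): /t/ is a voiceless stop between vowels /u/ and /i/, so it voices to [d]. /t/ is a voiceless stop between vowels /i/ and /a/, so it voices to [d]. /iorlutitaoz/ → iorludidaoz.
Rule 4 (final devoicing): /z/ is a voiced obstruent in word-final position, so it devoices to [s]. /iorludidaoz/ → iorludidaos.

iorludidaos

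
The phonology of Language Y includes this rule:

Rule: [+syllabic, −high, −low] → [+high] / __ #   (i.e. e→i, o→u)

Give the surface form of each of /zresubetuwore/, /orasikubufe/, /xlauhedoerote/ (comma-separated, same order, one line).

zresubetuwori, orasikubufi, xlauhedoeroti

/zresubetuwore/: /e/ is a mid vowel in word-final position, so it raises to [i]. → [zresubetuwori].
/orasikubufe/: /e/ is a mid vowel in word-final position, so it raises to [i]. → [orasikubufi].
/xlauhedoerote/: /e/ is a mid vowel in word-final position, so it raises to [i]. → [xlauhedoeroti].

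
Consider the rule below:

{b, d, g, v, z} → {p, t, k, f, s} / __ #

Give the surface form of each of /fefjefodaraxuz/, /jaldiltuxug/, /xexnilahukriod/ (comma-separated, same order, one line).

fefjefodaraxus, jaldiltuxuk, xexnilahukriot

/fefjefodaraxuz/: /z/ is a voiced obstruent in word-final position, so it devoices to [s]. → [fefjefodaraxus].
/jaldiltuxug/: /g/ is a voiced obstruent in word-final position, so it devoices to [k]. → [jaldiltuxuk].
/xexnilahukriod/: /d/ is a voiced obstruent in word-final position, so it devoices to [t]. → [xexnilahukriot].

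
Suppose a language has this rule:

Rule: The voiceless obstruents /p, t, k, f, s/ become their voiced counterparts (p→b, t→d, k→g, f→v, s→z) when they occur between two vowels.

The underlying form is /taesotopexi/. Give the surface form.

/s/ is a voiceless obstruent between vowels /e/ and /o/, so it voices to [z].
/t/ is a voiceless obstruent between vowels /o/ and /o/, so it voices to [d].
/p/ is a voiceless obstruent between vowels /o/ and /e/, so it voices to [b].
The other instance of /t/ does not occur in the required environment and remains unchanged.
Surface form: [taezodobexi].

taezodobexi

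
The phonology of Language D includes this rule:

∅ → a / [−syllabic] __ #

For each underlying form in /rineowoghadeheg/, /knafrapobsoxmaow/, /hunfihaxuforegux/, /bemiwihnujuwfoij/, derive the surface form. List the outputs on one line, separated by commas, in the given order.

rineowoghadehega, knafrapobsoxmaowa, hunfihaxuforeguxa, bemiwihnujuwfoija

/rineowoghadeheg/: the form ends in the consonant /g/, so [a] is inserted word-finally. → [rineowoghadehega].
/knafrapobsoxmaow/: the form ends in the consonant /w/, so [a] is inserted word-finally. → [knafrapobsoxmaowa].
/hunfihaxuforegux/: the form ends in the consonant /x/, so [a] is inserted word-finally. → [hunfihaxuforeguxa].
/bemiwihnujuwfoij/: the form ends in the consonant /j/, so [a] is inserted word-finally. → [bemiwihnujuwfoija].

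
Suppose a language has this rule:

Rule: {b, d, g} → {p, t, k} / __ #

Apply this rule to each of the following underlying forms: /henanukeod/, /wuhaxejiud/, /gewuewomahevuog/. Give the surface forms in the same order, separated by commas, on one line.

/henanukeod/: /d/ is a voiced stop in word-final position, so it devoices to [t]. → [henanukeot].
/wuhaxejiud/: /d/ is a voiced stop in word-final position, so it devoices to [t]. → [wuhaxejiut].
/gewuewomahevuog/: /g/ is a voiced stop in word-final position, so it devoices to [k]. → [gewuewomahevuok].

henanukeot, wuhaxejiut, gewuewomahevuok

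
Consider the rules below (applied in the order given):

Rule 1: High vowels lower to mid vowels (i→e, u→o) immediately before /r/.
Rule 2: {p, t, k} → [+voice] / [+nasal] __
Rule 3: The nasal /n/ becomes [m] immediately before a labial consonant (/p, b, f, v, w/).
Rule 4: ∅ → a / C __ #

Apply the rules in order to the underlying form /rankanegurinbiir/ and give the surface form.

ranganegorimbiera

Rule 1 (pre-rhotic lowering): /u/ is a high vowel immediately before /r/, so it lowers to [o]. /i/ is a high vowel immediately before /r/, so it lowers to [e]. /rankanegurinbiir/ → rankanegorinbier.
Rule 2 (post-nasal voicing): /k/ is a voiceless stop immediately after the nasal /n/, so it voices to [g]. /rankanegorinbier/ → ranganegorinbier.
Rule 3 (nasal place assimilation): /n/ precedes the labial consonant /b/, so it assimilates in place to [m]. /ranganegorinbier/ → ranganegorimbier.
Rule 4 (final a-epenthesis): the form ends in the consonant /r/, so [a] is inserted word-finally. /ranganegorimbier/ → ranganegorimbiera.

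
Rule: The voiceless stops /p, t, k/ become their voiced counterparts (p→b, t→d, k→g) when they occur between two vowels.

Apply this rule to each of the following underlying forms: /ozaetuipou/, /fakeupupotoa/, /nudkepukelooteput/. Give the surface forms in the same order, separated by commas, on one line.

/ozaetuipou/: /t/ is a voiceless stop between vowels /e/ and /u/, so it voices to [d]. /p/ is a voiceless stop between vowels /i/ and /o/, so it voices to [b]. → [ozaeduibou].
/fakeupupotoa/: /k/ is a voiceless stop between vowels /a/ and /e/, so it voices to [g]. /p/ is a voiceless stop between vowels /u/ and /u/, so it voices to [b]. /p/ is a voiceless stop between vowels /u/ and /o/, so it voices to [b]. /t/ is a voiceless stop between vowels /o/ and /o/, so it voices to [d]. → [fageububodoa].
/nudkepukelooteput/: /p/ is a voiceless stop between vowels /e/ and /u/, so it voices to [b]. /k/ is a voiceless stop between vowels /u/ and /e/, so it voices to [g]. /t/ is a voiceless stop between vowels /o/ and /e/, so it voices to [d]. /p/ is a voiceless stop between vowels /e/ and /u/, so it voices to [b]. → [nudkebugeloodebut].

ozaeduibou, fageububodoa, nudkebugeloodebut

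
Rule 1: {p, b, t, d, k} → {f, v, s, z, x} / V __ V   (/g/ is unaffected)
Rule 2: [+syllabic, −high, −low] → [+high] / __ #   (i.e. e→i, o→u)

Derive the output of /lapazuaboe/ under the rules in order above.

lafazuavoi

Rule 1 (intervocalic spirantization): /p/ is a stop between vowels /a/ and /a/, so it spirantizes to the fricative [f]. /b/ is a stop between vowels /a/ and /o/, so it spirantizes to the fricative [v]. /lapazuaboe/ → lafazuavoe.
Rule 2 (final vowel raising): /e/ is a mid vowel in word-final position, so it raises to [i]. /lafazuavoe/ → lafazuavoi.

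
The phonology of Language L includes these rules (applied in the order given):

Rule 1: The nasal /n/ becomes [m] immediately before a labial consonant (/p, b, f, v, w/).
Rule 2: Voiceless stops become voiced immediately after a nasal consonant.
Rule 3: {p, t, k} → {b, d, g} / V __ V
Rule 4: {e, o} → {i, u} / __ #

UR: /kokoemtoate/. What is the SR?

Rule 1 (nasal place assimilation): no segment meets the environment; /kokoemtoate/ is unchanged.
Rule 2 (post-nasal voicing): /t/ is a voiceless stop immediately after the nasal /m/, so it voices to [d]. /kokoemtoate/ → kokoemdoate.
Rule 3 (intervocalic voicing): /k/ is a voiceless stop between vowels /o/ and /o/, so it voices to [g]. /t/ is a voiceless stop between vowels /a/ and /e/, so it voices to [d]. /kokoemdoate/ → kogoemdoade.
Rule 4 (final vowel raising): /e/ is a mid vowel in word-final position, so it raises to [i]. /kogoemdoade/ → kogoemdoadi.

kogoemdoadi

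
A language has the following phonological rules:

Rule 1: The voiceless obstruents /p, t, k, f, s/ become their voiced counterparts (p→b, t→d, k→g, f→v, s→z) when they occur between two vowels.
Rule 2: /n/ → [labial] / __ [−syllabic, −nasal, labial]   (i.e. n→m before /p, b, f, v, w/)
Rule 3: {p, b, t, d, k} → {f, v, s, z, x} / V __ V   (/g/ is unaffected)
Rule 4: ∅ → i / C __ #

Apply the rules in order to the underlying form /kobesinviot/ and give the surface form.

kovezimvioti

Rule 1 (intervocalic voicing): /s/ is a voiceless obstruent between vowels /e/ and /i/, so it voices to [z]. /kobesinviot/ → kobezinviot.
Rule 2 (nasal place assimilation): /n/ precedes the labial consonant /v/, so it assimilates in place to [m]. /kobezinviot/ → kobezimviot.
Rule 3 (intervocalic spirantization): /b/ is a stop between vowels /o/ and /e/, so it spirantizes to the fricative [v]. /kobezimviot/ → kovezimviot.
Rule 4 (final i-epenthesis): the form ends in the consonant /t/, so [i] is inserted word-finally. /kovezimviot/ → kovezimvioti.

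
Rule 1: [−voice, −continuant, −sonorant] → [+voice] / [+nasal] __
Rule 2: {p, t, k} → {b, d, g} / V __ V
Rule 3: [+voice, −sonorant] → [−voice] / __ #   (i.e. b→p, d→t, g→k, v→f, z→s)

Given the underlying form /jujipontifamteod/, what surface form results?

Rule 1 (post-nasal voicing): /t/ is a voiceless stop immediately after the nasal /n/, so it voices to [d]. /t/ is a voiceless stop immediately after the nasal /m/, so it voices to [d]. /jujipontifamteod/ → jujipondifamdeod.
Rule 2 (intervocalic voicing): /p/ is a voiceless stop between vowels /i/ and /o/, so it voices to [b]. /jujipondifamdeod/ → jujibondifamdeod.
Rule 3 (final devoicing): /d/ is a voiced obstruent in word-final position, so it devoices to [t]. /jujibondifamdeod/ → jujibondifamdeot.

jujibondifamdeot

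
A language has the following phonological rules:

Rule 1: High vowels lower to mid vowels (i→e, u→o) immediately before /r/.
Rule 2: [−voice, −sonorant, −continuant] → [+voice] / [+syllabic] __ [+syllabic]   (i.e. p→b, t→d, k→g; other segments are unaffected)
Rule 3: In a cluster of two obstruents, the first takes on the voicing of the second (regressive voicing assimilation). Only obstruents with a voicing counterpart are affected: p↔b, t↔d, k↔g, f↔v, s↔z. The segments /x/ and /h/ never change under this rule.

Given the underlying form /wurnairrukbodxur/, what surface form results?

wornaerrugbotxor

Rule 1 (pre-rhotic lowering): /u/ is a high vowel immediately before /r/, so it lowers to [o]. /i/ is a high vowel immediately before /r/, so it lowers to [e]. /u/ is a high vowel immediately before /r/, so it lowers to [o]. /wurnairrukbodxur/ → wornaerrukbodxor.
Rule 2 (intervocalic voicing): no segment meets the environment; /wornaerrukbodxor/ is unchanged.
Rule 3 (regressive voicing assimilation): /k/ precedes the voiced obstruent /b/, so it voices to [g] by assimilation. /d/ precedes the voiceless obstruent /x/, so it devoices to [t] by assimilation. /wornaerrukbodxor/ → wornaerrugbotxor.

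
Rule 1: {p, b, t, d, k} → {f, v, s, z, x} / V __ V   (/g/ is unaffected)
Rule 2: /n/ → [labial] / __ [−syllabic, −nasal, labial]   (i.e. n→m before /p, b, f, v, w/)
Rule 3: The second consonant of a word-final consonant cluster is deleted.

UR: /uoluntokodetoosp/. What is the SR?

uoluntoxozesoos

Rule 1 (intervocalic spirantization): /k/ is a stop between vowels /o/ and /o/, so it spirantizes to the fricative [x]. /d/ is a stop between vowels /o/ and /e/, so it spirantizes to the fricative [z]. /t/ is a stop between vowels /e/ and /o/, so it spirantizes to the fricative [s]. /uoluntokodetoosp/ → uoluntoxozesoosp.
Rule 2 (nasal place assimilation): no segment meets the environment; /uoluntoxozesoosp/ is unchanged.
Rule 3 (final cluster simplification): /p/ is the second consonant of a word-final cluster /sp/, so it deletes. /uoluntoxozesoosp/ → uoluntoxozesoos.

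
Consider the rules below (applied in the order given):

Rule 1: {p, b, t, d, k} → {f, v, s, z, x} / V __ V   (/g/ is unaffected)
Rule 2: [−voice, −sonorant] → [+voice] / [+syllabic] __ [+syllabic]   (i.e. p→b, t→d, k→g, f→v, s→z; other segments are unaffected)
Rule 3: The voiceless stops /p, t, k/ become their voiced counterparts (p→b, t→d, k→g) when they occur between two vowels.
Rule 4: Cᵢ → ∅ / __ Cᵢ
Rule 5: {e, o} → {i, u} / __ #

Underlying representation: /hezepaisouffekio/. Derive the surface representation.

Rule 1 (intervocalic spirantization): /p/ is a stop between vowels /e/ and /a/, so it spirantizes to the fricative [f]. /k/ is a stop between vowels /e/ and /i/, so it spirantizes to the fricative [x]. /hezepaisouffekio/ → hezefaisouffexio.
Rule 2 (intervocalic voicing): /f/ is a voiceless obstruent between vowels /e/ and /a/, so it voices to [v]. /s/ is a voiceless obstruent between vowels /i/ and /o/, so it voices to [z]. /hezefaisouffexio/ → hezevaizouffexio.
Rule 3 (intervocalic voicing): no segment meets the environment; /hezevaizouffexio/ is unchanged.
Rule 4 (degemination): /ff/ is a geminate; the first /f/ deletes. /hezevaizouffexio/ → hezevaizoufexio.
Rule 5 (final vowel raising): /o/ is a mid vowel in word-final position, so it raises to [u]. /hezevaizoufexio/ → hezevaizoufexiu.

hezevaizoufexiu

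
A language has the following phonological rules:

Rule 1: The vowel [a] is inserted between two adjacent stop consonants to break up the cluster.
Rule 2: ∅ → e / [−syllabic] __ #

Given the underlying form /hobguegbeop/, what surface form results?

Rule 1 (stop-cluster a-epenthesis): /b/ and /g/ form a stop–stop cluster, so [a] is inserted between them. /g/ and /b/ form a stop–stop cluster, so [a] is inserted between them. /hobguegbeop/ → hobaguegabeop.
Rule 2 (final e-epenthesis): the form ends in the consonant /p/, so [e] is inserted word-finally. /hobaguegabeop/ → hobaguegabeope.

hobaguegabeope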